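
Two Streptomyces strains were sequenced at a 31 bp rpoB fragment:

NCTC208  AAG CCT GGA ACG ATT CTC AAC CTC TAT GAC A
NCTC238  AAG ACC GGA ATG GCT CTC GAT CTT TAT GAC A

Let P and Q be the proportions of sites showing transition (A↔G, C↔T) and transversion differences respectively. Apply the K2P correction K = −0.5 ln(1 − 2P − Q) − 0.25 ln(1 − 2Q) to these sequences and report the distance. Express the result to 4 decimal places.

The sequences differ at positions 4 (C/A, transversion), 6 (T/C, transition), 11 (C/T, transition), 13 (A/G, transition), 14 (T/C, transition), 19 (A/G, transition), 21 (C/T, transition), 24 (C/T, transition).
Of the 8 differences, 7 transitions and 1 transversion over 31 sites: P = 7/31 = 0.225806, Q = 1/31 = 0.032258.
d = −0.5·ln(0.516130) − 0.25·ln(0.935484) = −0.5·(-0.661397) − 0.25·(-0.066691) = 0.3474.

0.3474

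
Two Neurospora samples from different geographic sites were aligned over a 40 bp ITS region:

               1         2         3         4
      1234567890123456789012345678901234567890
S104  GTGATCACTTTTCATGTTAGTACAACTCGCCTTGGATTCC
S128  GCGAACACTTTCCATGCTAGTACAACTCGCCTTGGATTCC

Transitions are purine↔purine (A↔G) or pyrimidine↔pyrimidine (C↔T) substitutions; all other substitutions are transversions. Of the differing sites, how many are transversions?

1

Differing sites — 2:T/C (Ti); 5:T/A (Tv); 12:T/C (Ti); 17:T/C (Ti).
Of the 4 differences, 3 transitions and 1 transversion, so the answer is 1.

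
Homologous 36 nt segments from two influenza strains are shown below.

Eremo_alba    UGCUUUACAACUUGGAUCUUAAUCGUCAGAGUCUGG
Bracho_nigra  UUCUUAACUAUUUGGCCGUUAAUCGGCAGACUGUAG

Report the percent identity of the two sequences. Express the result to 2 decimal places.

Differing sites — 2:G/U; 6:U/A; 9:A/U; 11:C/U; 16:A/C; 17:U/C; 18:C/G; 26:U/G; 31:G/C; 33:C/G; 35:G/A.
25 of the 36 sites match, so the percent identity is 25/36 × 100 = 69.44%.

69.44%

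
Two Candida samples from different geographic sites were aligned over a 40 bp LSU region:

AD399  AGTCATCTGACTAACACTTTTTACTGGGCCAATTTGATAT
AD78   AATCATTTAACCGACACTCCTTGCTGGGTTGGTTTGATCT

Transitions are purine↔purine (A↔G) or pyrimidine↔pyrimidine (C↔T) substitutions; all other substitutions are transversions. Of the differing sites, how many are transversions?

Differing sites — 2:G/A (Ti); 7:C/T (Ti); 9:G/A (Ti); 12:T/C (Ti); 13:A/G (Ti); 19:T/C (Ti); 20:T/C (Ti); 23:A/G (Ti); 29:C/T (Ti); 30:C/T (Ti); 31:A/G (Ti); 32:A/G (Ti); 39:A/C (Tv).
Of the 13 differences, 12 transitions and 1 transversion, so the answer is 1.

1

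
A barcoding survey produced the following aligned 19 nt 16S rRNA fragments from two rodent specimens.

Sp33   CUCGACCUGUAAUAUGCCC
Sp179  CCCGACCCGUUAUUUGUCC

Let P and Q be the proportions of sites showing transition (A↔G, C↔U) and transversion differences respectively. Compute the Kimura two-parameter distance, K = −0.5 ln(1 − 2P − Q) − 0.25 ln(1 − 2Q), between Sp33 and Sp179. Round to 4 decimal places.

0.3324

The sequences differ at positions 2 (U/C, transition), 8 (U/C, transition), 11 (A/U, transversion), 14 (A/U, transversion), 17 (C/U, transition).
Of the 5 differences, 3 transitions and 2 transversions over 19 sites: P = 3/19 = 0.157895, Q = 2/19 = 0.105263.
d = −0.5·ln(0.578947) − 0.25·ln(0.789474) = −0.5·(-0.546544) − 0.25·(-0.236388) = 0.3324.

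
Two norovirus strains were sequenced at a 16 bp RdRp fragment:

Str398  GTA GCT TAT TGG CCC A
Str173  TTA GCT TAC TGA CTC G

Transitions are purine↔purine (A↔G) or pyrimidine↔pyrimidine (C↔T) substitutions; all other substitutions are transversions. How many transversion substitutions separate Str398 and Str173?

1

The sequences differ at positions 1 (G/T, transversion), 9 (T/C, transition), 12 (G/A, transition), 14 (C/T, transition), 16 (A/G, transition).
Of the 5 differences, 4 transitions and 1 transversion, so the answer is 1.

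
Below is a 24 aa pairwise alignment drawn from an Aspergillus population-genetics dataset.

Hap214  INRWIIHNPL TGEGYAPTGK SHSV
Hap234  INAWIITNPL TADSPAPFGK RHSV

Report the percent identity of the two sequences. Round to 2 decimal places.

Differing sites — 3:R/A; 7:H/T; 12:G/A; 13:E/D; 14:G/S; 15:Y/P; 18:T/F; 21:S/R.
16 of the 24 sites match, so the percent identity is 16/24 × 100 = 66.67%.

66.67%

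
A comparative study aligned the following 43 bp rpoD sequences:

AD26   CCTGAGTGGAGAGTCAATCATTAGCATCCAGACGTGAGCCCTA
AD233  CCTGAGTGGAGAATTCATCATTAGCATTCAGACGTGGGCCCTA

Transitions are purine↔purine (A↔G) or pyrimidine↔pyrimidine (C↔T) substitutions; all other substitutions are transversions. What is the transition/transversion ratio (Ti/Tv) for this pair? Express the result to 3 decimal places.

Mismatches occur at site 13 (G→A, transition), site 15 (C→T, transition), site 16 (A→C, transversion), site 28 (C→T, transition), site 37 (A→G, transition).
Of the 5 differences, 4 transitions and 1 transversion, so Ti/Tv = 4/1 = 4.000.

4.000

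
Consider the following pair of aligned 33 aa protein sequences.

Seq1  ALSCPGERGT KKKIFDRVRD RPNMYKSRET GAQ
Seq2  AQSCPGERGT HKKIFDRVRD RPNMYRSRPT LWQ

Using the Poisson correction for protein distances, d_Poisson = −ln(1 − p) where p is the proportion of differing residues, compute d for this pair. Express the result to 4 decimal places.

Mismatches occur at site 2 (L↔Q), site 11 (K↔H), site 26 (K↔R), site 29 (E↔P), site 31 (G↔L), site 32 (A↔W).
p = 6/33 = 0.181818.
d = −ln(1 − 0.181818) = −ln(0.818182) = 0.2007.

0.2007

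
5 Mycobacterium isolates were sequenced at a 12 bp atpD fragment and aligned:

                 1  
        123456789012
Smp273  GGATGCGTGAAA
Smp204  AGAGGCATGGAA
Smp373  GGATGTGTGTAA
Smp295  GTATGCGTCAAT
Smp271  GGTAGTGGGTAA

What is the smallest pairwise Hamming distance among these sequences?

Pairwise Hamming distances:
  Smp273 vs Smp204: 4
  Smp273 vs Smp373: 2
  Smp273 vs Smp295: 3
  Smp273 vs Smp271: 5
  Smp204 vs Smp373: 5
  Smp204 vs Smp295: 7
  Smp204 vs Smp271: 7
  Smp373 vs Smp295: 5
  Smp373 vs Smp271: 3
  Smp295 vs Smp271: 8
The smallest is 2, between Smp273 and Smp373.

2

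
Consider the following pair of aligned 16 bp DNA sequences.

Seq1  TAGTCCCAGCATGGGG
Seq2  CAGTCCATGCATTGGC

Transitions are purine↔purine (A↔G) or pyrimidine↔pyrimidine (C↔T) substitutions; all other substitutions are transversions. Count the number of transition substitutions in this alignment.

1

Differing sites — 1:T/C (Ti); 7:C/A (Tv); 8:A/T (Tv); 13:G/T (Tv); 16:G/C (Tv).
Of the 5 differences, 1 transition and 4 transversions, so the answer is 1.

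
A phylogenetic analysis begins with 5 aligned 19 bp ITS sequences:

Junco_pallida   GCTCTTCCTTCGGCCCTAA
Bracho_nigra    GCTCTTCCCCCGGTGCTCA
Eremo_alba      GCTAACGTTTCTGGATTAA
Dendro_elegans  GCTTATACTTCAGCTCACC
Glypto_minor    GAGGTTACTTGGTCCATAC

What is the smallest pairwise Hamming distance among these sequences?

5

Pairwise Hamming distances:
  Junco_pallida vs Bracho_nigra: 5
  Junco_pallida vs Eremo_alba: 9
  Junco_pallida vs Dendro_elegans: 8
  Junco_pallida vs Glypto_minor: 8
  Bracho_nigra vs Eremo_alba: 12
  Bracho_nigra vs Dendro_elegans: 10
  Bracho_nigra vs Glypto_minor: 13
  Eremo_alba vs Dendro_elegans: 11
  Eremo_alba vs Glypto_minor: 14
  Dendro_elegans vs Glypto_minor: 11
The smallest is 5, between Junco_pallida and Bracho_nigra.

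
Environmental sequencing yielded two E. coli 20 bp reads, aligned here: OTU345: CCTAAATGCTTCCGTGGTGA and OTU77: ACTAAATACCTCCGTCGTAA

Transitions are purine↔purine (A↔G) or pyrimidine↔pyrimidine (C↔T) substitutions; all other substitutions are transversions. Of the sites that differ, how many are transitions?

Mismatches occur at site 1 (C→A, transversion), site 8 (G→A, transition), site 10 (T→C, transition), site 16 (G→C, transversion), site 19 (G→A, transition).
Of the 5 differences, 3 transitions and 2 transversions, so the answer is 3.

3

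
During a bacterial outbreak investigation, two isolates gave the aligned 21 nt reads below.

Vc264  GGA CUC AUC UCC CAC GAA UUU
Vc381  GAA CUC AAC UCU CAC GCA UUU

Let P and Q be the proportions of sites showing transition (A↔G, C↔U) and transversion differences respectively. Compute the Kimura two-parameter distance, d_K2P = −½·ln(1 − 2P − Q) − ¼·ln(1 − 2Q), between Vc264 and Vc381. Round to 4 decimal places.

The sequences differ at positions 2 (G/A, transition), 8 (U/A, transversion), 12 (C/U, transition), 17 (A/C, transversion).
Of the 4 differences, 2 transitions and 2 transversions over 21 sites: P = 2/21 = 0.095238, Q = 2/21 = 0.095238.
d = −0.5·ln(0.714286) − 0.25·ln(0.809524) = −0.5·(-0.336472) − 0.25·(-0.211309) = 0.2211.

0.2211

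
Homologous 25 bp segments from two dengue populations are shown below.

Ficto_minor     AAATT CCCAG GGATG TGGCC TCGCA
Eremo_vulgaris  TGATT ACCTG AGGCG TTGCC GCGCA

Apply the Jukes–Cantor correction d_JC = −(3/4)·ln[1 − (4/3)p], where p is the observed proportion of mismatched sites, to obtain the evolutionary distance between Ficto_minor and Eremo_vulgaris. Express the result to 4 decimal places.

Differing sites — 1:A/T; 2:A/G; 6:C/A; 9:A/T; 11:G/A; 13:A/G; 14:T/C; 17:G/T; 21:T/G.
p = 9/25 = 0.360000.
d = −0.75 · ln(1 − (4/3)·0.360000) = −0.75 · ln(0.520000) = −0.75 · (-0.653926) = 0.4904.

0.4904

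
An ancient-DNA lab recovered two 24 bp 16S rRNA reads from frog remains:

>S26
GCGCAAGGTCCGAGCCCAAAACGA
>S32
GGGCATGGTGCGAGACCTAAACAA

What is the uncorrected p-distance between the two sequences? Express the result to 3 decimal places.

0.250

Mismatches occur at site 2 (C→G), site 6 (A→T), site 10 (C→G), site 15 (C→A), site 18 (A→T), site 23 (G→A).
There are 6 differences over 24 sites, so p = 6/24 = 0.250.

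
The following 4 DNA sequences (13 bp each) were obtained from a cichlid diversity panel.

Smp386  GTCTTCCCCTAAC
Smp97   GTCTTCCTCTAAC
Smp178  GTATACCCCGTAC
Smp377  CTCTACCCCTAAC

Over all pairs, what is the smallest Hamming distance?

Pairwise Hamming distances:
  Smp386 vs Smp97: 1
  Smp386 vs Smp178: 4
  Smp386 vs Smp377: 2
  Smp97 vs Smp178: 5
  Smp97 vs Smp377: 3
  Smp178 vs Smp377: 4
The smallest is 1, between Smp386 and Smp97.

1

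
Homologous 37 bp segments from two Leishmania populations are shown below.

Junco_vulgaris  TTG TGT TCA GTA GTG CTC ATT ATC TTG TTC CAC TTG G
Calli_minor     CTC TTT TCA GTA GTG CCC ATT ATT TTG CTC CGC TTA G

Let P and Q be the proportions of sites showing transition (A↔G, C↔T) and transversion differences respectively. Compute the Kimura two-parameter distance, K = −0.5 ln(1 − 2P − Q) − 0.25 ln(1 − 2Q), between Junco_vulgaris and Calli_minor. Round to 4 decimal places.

The sequences differ at positions 1 (T/C, transition), 3 (G/C, transversion), 5 (G/T, transversion), 17 (T/C, transition), 24 (C/T, transition), 28 (T/C, transition), 32 (A/G, transition), 36 (G/A, transition).
Of the 8 differences, 6 transitions and 2 transversions over 37 sites: P = 6/37 = 0.162162, Q = 2/37 = 0.054054.
d = −0.5·ln(0.621622) − 0.25·ln(0.891892) = −0.5·(-0.475423) − 0.25·(-0.114410) = 0.2663.

0.2663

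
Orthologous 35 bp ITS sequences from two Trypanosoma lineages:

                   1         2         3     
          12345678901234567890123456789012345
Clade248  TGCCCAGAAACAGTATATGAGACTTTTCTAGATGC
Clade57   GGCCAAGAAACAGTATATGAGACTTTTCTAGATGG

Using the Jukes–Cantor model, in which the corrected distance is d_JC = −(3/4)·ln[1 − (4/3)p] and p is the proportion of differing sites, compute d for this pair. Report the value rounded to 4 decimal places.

Mismatches occur at site 1 (T→G), site 5 (C→A), site 35 (C→G).
p = 3/35 = 0.085714.
d = −0.75 · ln(1 − (4/3)·0.085714) = −0.75 · ln(0.885715) = −0.75 · (-0.121360) = 0.0910.

0.0910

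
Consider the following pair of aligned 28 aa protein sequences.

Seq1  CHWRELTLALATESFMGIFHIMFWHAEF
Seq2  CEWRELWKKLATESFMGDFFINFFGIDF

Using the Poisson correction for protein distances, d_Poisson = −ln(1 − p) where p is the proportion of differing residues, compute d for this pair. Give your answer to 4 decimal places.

Mismatches occur at site 2 (H/E), site 7 (T/W), site 8 (L/K), site 9 (A/K), site 18 (I/D), site 20 (H/F), site 22 (M/N), site 24 (W/F), site 25 (H/G), site 26 (A/I), site 27 (E/D).
p = 11/28 = 0.392857.
d = −ln(1 − 0.392857) = −ln(0.607143) = 0.4990.

0.4990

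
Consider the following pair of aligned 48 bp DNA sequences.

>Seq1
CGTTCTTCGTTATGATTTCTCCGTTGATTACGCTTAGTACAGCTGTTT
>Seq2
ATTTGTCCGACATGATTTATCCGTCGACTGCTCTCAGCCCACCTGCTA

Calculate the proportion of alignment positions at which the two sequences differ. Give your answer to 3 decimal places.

Differing sites — 1:C/A; 2:G/T; 5:C/G; 7:T/C; 10:T/A; 11:T/C; 19:C/A; 25:T/C; 28:T/C; 30:A/G; 32:G/T; 35:T/C; 38:T/C; 39:A/C; 42:G/C; 46:T/C; 48:T/A.
There are 17 differences over 48 sites, so p = 17/48 = 0.354.

0.354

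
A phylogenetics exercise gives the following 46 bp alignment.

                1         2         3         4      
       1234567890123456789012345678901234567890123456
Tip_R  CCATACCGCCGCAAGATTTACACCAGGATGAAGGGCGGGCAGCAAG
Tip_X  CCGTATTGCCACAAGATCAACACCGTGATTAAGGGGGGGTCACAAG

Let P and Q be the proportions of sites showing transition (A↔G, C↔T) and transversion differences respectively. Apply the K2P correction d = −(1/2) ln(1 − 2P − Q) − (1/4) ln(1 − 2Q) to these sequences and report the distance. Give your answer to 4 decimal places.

The sequences differ at positions 3 (A/G, transition), 6 (C/T, transition), 7 (C/T, transition), 11 (G/A, transition), 18 (T/C, transition), 19 (T/A, transversion), 25 (A/G, transition), 26 (G/T, transversion), 30 (G/T, transversion), 36 (C/G, transversion), 40 (C/T, transition), 41 (A/C, transversion), 42 (G/A, transition).
Of the 13 differences, 8 transitions and 5 transversions over 46 sites: P = 8/46 = 0.173913, Q = 5/46 = 0.108696.
d = −0.5·ln(0.543478) − 0.25·ln(0.782608) = −0.5·(-0.609766) − 0.25·(-0.245123) = 0.3662.

0.3662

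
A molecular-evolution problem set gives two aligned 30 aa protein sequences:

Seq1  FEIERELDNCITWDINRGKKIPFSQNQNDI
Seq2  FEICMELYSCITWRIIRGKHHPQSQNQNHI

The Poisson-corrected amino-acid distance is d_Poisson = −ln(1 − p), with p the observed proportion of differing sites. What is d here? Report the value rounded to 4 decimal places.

Mismatches occur at site 4 (E↔C), site 5 (R↔M), site 8 (D↔Y), site 9 (N↔S), site 14 (D↔R), site 16 (N↔I), site 20 (K↔H), site 21 (I↔H), site 23 (F↔Q), site 29 (D↔H).
p = 10/30 = 0.333333.
d = −ln(1 − 0.333333) = −ln(0.666667) = 0.4055.

0.4055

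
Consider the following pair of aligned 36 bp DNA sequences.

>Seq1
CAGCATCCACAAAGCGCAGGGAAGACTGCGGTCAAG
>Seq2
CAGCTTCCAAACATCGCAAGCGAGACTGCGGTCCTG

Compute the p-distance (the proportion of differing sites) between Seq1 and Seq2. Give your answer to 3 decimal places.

0.250

The sequences differ at positions 5 (A/T), 10 (C/A), 12 (A/C), 14 (G/T), 19 (G/A), 21 (G/C), 22 (A/G), 34 (A/C), 35 (A/T).
There are 9 differences over 36 sites, so p = 9/36 = 0.250.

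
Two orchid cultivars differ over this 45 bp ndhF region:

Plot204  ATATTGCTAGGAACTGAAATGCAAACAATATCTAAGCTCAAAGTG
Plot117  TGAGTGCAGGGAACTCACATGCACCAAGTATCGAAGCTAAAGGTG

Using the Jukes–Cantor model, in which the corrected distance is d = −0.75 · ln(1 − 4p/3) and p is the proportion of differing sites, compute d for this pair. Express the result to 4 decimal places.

0.4019

Mismatches occur at site 1 (A↔T), site 2 (T↔G), site 4 (T↔G), site 8 (T↔A), site 9 (A↔G), site 16 (G↔C), site 18 (A↔C), site 24 (A↔C), site 25 (A↔C), site 26 (C↔A), site 28 (A↔G), site 33 (T↔G), site 39 (C↔A), site 42 (A↔G).
p = 14/45 = 0.311111.
d = −0.75 · ln(1 − (4/3)·0.311111) = −0.75 · ln(0.585185) = −0.75 · (-0.535827) = 0.4019.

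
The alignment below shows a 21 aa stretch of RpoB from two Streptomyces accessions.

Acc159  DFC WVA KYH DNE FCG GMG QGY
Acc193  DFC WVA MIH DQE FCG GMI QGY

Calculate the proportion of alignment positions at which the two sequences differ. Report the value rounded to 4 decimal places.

Differing sites — 7:K/M; 8:Y/I; 11:N/Q; 18:G/I.
There are 4 differences over 21 sites, so p = 4/21 = 0.1905.

0.1905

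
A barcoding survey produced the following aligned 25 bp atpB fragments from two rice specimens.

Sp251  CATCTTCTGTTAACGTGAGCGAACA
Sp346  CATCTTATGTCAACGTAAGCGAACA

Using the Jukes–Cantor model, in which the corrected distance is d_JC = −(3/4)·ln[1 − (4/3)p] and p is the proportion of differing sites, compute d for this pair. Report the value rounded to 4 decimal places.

0.1308

Differing sites — 7:C/A; 11:T/C; 17:G/A.
p = 3/25 = 0.120000.
d = −0.75 · ln(1 − (4/3)·0.120000) = −0.75 · ln(0.840000) = −0.75 · (-0.174353) = 0.1308.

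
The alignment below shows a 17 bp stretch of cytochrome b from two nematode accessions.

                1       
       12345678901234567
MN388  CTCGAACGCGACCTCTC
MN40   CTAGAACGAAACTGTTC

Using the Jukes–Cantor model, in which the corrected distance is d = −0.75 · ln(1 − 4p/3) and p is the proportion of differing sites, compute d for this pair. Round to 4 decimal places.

Differing sites — 3:C/A; 9:C/A; 10:G/A; 13:C/T; 14:T/G; 15:C/T.
p = 6/17 = 0.352941.
d = −0.75 · ln(1 − (4/3)·0.352941) = −0.75 · ln(0.529412) = −0.75 · (-0.635988) = 0.4770.

0.4770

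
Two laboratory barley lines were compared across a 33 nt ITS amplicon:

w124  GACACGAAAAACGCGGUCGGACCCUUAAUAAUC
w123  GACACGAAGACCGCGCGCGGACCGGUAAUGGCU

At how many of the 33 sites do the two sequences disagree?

10

Mismatches occur at site 9 (A↔G), site 11 (A↔C), site 16 (G↔C), site 17 (U↔G), site 24 (C↔G), site 25 (U↔G), site 30 (A↔G), site 31 (A↔G), site 32 (U↔C), site 33 (C↔U).
That gives 10 mismatches out of 33 aligned sites, so the Hamming distance is 10.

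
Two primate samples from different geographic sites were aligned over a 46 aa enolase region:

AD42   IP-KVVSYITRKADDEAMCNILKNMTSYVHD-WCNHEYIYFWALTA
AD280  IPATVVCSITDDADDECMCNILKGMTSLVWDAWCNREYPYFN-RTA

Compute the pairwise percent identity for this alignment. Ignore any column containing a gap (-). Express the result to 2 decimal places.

69.77%

Excluding the 3 gap columns leaves 43 comparable sites.
Mismatches occur at site 4 (K→T), site 7 (S→C), site 8 (Y→S), site 11 (R→D), site 12 (K→D), site 17 (A→C), site 24 (N→G), site 28 (Y→L), site 30 (H→W), site 36 (H→R), site 39 (I→P), site 42 (W→N), site 44 (L→R).
30 of the 43 comparable sites match, so the percent identity is 30/43 × 100 = 69.77%.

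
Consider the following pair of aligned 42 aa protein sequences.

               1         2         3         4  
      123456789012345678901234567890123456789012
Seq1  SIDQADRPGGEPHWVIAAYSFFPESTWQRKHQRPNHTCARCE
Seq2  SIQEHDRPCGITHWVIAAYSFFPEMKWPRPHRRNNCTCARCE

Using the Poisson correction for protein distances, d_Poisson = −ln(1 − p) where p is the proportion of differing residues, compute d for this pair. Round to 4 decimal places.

0.3704

The sequences differ at positions 3 (D/Q), 4 (Q/E), 5 (A/H), 9 (G/C), 11 (E/I), 12 (P/T), 25 (S/M), 26 (T/K), 28 (Q/P), 30 (K/P), 32 (Q/R), 34 (P/N), 36 (H/C).
p = 13/42 = 0.309524.
d = −ln(1 − 0.309524) = −ln(0.690476) = 0.3704.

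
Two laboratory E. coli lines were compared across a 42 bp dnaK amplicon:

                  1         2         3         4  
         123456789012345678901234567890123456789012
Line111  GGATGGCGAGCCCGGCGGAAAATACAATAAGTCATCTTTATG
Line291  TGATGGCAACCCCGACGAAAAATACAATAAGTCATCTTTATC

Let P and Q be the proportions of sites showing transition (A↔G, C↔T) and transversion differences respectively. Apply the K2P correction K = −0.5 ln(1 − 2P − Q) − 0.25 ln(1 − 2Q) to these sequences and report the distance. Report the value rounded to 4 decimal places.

Differing sites — 1:G/T (Tv); 8:G/A (Ti); 10:G/C (Tv); 15:G/A (Ti); 18:G/A (Ti); 42:G/C (Tv).
Of the 6 differences, 3 transitions and 3 transversions over 42 sites: P = 3/42 = 0.071429, Q = 3/42 = 0.071429.
d = −0.5·ln(0.785713) − 0.25·ln(0.857142) = −0.5·(-0.241164) − 0.25·(-0.154152) = 0.1591.

0.1591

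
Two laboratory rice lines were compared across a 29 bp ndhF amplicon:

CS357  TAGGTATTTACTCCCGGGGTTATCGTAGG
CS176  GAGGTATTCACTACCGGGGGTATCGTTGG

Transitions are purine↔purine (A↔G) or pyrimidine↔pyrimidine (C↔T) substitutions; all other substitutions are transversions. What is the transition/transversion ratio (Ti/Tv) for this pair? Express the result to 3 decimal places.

Mismatches occur at site 1 (T↔G, transversion), site 9 (T↔C, transition), site 13 (C↔A, transversion), site 20 (T↔G, transversion), site 27 (A↔T, transversion).
Of the 5 differences, 1 transition and 4 transversions, so Ti/Tv = 1/4 = 0.250.

0.250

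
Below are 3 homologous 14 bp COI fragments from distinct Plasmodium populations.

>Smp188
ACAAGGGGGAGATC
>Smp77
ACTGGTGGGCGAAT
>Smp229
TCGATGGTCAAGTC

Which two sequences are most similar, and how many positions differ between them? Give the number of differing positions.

6

Pairwise Hamming distances:
  Smp188 vs Smp77: 6
  Smp188 vs Smp229: 7
  Smp77 vs Smp229: 12
The smallest is 6, between Smp188 and Smp77.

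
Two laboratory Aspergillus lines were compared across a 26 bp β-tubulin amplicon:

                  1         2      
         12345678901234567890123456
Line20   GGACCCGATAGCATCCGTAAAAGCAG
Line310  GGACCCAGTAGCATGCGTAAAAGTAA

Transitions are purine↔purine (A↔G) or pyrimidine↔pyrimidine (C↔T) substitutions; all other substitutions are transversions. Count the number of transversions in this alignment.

1

Differing sites — 7:G/A (Ti); 8:A/G (Ti); 15:C/G (Tv); 24:C/T (Ti); 26:G/A (Ti).
Of the 5 differences, 4 transitions and 1 transversion, so the answer is 1.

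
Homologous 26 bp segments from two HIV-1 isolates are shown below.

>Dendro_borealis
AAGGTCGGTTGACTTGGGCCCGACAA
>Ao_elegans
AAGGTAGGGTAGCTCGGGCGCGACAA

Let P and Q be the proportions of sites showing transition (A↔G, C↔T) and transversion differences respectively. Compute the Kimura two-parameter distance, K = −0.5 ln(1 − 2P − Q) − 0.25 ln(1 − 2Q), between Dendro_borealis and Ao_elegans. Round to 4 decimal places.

0.2780

Mismatches occur at site 6 (C↔A, transversion), site 9 (T↔G, transversion), site 11 (G↔A, transition), site 12 (A↔G, transition), site 15 (T↔C, transition), site 20 (C↔G, transversion).
Of the 6 differences, 3 transitions and 3 transversions over 26 sites: P = 3/26 = 0.115385, Q = 3/26 = 0.115385.
d = −0.5·ln(0.653845) − 0.25·ln(0.769230) = −0.5·(-0.424885) − 0.25·(-0.262365) = 0.2780.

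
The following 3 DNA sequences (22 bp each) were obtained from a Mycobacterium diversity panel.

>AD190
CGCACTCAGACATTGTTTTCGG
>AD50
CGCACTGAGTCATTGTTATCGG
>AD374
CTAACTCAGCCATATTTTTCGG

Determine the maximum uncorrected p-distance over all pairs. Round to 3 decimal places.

Pairwise Hamming distances:
  AD190 vs AD50: 3
  AD190 vs AD374: 5
  AD50 vs AD374: 7
The largest is 7 mismatches, between AD50 and AD374; p = 7/22 = 0.318.

0.318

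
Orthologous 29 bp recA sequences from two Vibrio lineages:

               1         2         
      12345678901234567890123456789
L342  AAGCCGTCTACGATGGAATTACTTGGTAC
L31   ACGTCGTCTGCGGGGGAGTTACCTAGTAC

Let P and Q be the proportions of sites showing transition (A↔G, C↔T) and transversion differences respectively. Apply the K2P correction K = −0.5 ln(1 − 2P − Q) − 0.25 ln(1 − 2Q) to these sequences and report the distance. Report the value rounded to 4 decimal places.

0.3667

Mismatches occur at site 2 (A→C, transversion), site 4 (C→T, transition), site 10 (A→G, transition), site 13 (A→G, transition), site 14 (T→G, transversion), site 18 (A→G, transition), site 23 (T→C, transition), site 25 (G→A, transition).
Of the 8 differences, 6 transitions and 2 transversions over 29 sites: P = 6/29 = 0.206897, Q = 2/29 = 0.068966.
d = −0.5·ln(0.517240) − 0.25·ln(0.862068) = −0.5·(-0.659248) − 0.25·(-0.148421) = 0.3667.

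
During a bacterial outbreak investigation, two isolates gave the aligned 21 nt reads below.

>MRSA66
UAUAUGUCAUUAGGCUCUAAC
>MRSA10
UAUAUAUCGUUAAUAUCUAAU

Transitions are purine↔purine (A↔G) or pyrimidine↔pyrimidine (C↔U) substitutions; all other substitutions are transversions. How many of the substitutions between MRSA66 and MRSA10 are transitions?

The sequences differ at positions 6 (G/A, transition), 9 (A/G, transition), 13 (G/A, transition), 14 (G/U, transversion), 15 (C/A, transversion), 21 (C/U, transition).
Of the 6 differences, 4 transitions and 2 transversions, so the answer is 4.

4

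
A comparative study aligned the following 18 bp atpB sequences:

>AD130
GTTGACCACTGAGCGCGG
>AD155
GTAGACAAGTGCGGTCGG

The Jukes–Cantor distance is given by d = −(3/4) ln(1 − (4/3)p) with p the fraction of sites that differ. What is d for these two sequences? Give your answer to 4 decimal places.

0.4408

Mismatches occur at site 3 (T→A), site 7 (C→A), site 9 (C→G), site 12 (A→C), site 14 (C→G), site 15 (G→T).
p = 6/18 = 0.333333.
d = −0.75 · ln(1 − (4/3)·0.333333) = −0.75 · ln(0.555556) = −0.75 · (-0.587786) = 0.4408.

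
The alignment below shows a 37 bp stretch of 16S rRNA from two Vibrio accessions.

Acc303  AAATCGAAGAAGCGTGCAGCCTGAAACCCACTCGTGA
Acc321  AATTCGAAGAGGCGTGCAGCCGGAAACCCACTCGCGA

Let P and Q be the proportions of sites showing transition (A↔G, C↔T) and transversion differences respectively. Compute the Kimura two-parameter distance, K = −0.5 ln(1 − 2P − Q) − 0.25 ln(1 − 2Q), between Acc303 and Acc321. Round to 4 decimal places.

0.1171

The sequences differ at positions 3 (A/T, transversion), 11 (A/G, transition), 22 (T/G, transversion), 35 (T/C, transition).
Of the 4 differences, 2 transitions and 2 transversions over 37 sites: P = 2/37 = 0.054054, Q = 2/37 = 0.054054.
d = −0.5·ln(0.837838) − 0.25·ln(0.891892) = −0.5·(-0.176931) − 0.25·(-0.114410) = 0.1171.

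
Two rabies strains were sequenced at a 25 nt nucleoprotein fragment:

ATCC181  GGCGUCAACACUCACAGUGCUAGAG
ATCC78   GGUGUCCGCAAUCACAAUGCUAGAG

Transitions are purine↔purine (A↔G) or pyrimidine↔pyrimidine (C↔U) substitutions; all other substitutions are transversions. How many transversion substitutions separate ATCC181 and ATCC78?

Differing sites — 3:C/U (Ti); 7:A/C (Tv); 8:A/G (Ti); 11:C/A (Tv); 17:G/A (Ti).
Of the 5 differences, 3 transitions and 2 transversions, so the answer is 2.

2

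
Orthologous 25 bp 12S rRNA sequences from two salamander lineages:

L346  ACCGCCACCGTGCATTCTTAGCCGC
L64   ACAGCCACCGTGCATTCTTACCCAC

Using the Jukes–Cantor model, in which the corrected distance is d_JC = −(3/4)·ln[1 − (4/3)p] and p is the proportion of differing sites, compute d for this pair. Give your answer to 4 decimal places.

0.1308

Mismatches occur at site 3 (C↔A), site 21 (G↔C), site 24 (G↔A).
p = 3/25 = 0.120000.
d = −0.75 · ln(1 − (4/3)·0.120000) = −0.75 · ln(0.840000) = −0.75 · (-0.174353) = 0.1308.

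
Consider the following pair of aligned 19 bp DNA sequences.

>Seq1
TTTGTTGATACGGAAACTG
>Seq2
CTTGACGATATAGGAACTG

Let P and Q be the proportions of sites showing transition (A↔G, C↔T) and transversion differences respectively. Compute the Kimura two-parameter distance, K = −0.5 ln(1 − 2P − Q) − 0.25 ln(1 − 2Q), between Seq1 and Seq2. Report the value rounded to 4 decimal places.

Mismatches occur at site 1 (T↔C, transition), site 5 (T↔A, transversion), site 6 (T↔C, transition), site 11 (C↔T, transition), site 12 (G↔A, transition), site 14 (A↔G, transition).
Of the 6 differences, 5 transitions and 1 transversion over 19 sites: P = 5/19 = 0.263158, Q = 1/19 = 0.052632.
d = −0.5·ln(0.421052) − 0.25·ln(0.894736) = −0.5·(-0.864999) − 0.25·(-0.111227) = 0.4603.

0.4603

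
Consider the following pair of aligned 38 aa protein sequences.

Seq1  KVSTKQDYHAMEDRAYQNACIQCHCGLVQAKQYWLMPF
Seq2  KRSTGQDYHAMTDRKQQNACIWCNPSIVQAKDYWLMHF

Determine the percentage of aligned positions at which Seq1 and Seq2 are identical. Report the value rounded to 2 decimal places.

Differing sites — 2:V/R; 5:K/G; 12:E/T; 15:A/K; 16:Y/Q; 22:Q/W; 24:H/N; 25:C/P; 26:G/S; 27:L/I; 32:Q/D; 37:P/H.
26 of the 38 sites match, so the percent identity is 26/38 × 100 = 68.42%.

68.42%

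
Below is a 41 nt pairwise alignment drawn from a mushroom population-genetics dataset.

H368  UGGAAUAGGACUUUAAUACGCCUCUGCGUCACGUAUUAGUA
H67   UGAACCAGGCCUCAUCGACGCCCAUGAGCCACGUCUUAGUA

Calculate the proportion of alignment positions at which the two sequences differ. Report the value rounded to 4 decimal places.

Mismatches occur at site 3 (G/A), site 5 (A/C), site 6 (U/C), site 10 (A/C), site 13 (U/C), site 14 (U/A), site 15 (A/U), site 16 (A/C), site 17 (U/G), site 23 (U/C), site 24 (C/A), site 27 (C/A), site 29 (U/C), site 35 (A/C).
There are 14 differences over 41 sites, so p = 14/41 = 0.3415.

0.3415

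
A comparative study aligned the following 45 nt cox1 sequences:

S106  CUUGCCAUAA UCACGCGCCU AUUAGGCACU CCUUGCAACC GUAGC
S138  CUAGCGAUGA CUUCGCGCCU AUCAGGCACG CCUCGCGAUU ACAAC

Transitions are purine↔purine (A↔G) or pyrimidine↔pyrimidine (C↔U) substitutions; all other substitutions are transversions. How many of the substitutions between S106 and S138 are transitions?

Mismatches occur at site 3 (U↔A, transversion), site 6 (C↔G, transversion), site 9 (A↔G, transition), site 11 (U↔C, transition), site 12 (C↔U, transition), site 13 (A↔U, transversion), site 23 (U↔C, transition), site 30 (U↔G, transversion), site 34 (U↔C, transition), site 37 (A↔G, transition), site 39 (C↔U, transition), site 40 (C↔U, transition), site 41 (G↔A, transition), site 42 (U↔C, transition), site 44 (G↔A, transition).
Of the 15 differences, 11 transitions and 4 transversions, so the answer is 11.

11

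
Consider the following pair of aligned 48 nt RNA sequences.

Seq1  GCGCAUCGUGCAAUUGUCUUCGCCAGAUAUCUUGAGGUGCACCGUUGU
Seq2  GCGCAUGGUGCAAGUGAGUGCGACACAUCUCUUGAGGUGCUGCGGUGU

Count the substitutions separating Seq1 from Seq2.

Differing sites — 7:C/G; 14:U/G; 17:U/A; 18:C/G; 20:U/G; 23:C/A; 26:G/C; 29:A/C; 41:A/U; 42:C/G; 45:U/G.
That gives 11 mismatches out of 48 aligned sites, so the Hamming distance is 11.

11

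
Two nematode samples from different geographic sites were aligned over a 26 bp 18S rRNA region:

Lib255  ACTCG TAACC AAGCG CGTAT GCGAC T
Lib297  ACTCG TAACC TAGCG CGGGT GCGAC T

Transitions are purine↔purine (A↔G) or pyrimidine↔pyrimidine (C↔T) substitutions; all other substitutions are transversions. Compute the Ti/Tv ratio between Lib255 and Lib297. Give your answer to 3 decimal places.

0.500

Differing sites — 11:A/T (Tv); 18:T/G (Tv); 19:A/G (Ti).
Of the 3 differences, 1 transition and 2 transversions, so Ti/Tv = 1/2 = 0.500.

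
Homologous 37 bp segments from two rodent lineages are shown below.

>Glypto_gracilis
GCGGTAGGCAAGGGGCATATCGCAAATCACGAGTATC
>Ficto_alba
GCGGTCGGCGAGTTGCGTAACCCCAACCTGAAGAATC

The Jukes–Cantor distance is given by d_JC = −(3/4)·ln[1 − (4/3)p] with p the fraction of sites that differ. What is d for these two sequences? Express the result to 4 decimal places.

0.4740

Differing sites — 6:A/C; 10:A/G; 13:G/T; 14:G/T; 17:A/G; 20:T/A; 22:G/C; 24:A/C; 27:T/C; 29:A/T; 30:C/G; 31:G/A; 34:T/A.
p = 13/37 = 0.351351.
d = −0.75 · ln(1 − (4/3)·0.351351) = −0.75 · ln(0.531532) = −0.75 · (-0.631992) = 0.4740.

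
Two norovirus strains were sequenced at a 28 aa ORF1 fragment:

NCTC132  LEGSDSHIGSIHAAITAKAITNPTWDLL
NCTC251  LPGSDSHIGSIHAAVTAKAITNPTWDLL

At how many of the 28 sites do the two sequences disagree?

The sequences differ at positions 2 (E/P), 15 (I/V).
That gives 2 mismatches out of 28 aligned sites, so the Hamming distance is 2.

2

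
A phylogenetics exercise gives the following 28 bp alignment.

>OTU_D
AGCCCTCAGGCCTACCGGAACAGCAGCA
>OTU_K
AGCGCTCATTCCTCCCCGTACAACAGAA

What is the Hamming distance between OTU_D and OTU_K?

8

Differing sites — 4:C/G; 9:G/T; 10:G/T; 14:A/C; 17:G/C; 19:A/T; 23:G/A; 27:C/A.
That gives 8 mismatches out of 28 aligned sites, so the Hamming distance is 8.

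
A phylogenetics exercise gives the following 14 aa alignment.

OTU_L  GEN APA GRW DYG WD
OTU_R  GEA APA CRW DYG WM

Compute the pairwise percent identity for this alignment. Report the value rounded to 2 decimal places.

78.57%

Differing sites — 3:N/A; 7:G/C; 14:D/M.
11 of the 14 sites match, so the percent identity is 11/14 × 100 = 78.57%.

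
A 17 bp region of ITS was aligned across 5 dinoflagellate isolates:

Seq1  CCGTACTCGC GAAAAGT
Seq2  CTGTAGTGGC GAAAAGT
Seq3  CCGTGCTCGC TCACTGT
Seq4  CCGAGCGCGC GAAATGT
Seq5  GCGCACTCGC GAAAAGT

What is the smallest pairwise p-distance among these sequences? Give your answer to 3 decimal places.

0.118

Pairwise Hamming distances:
  Seq1 vs Seq2: 3
  Seq1 vs Seq3: 5
  Seq1 vs Seq4: 4
  Seq1 vs Seq5: 2
  Seq2 vs Seq3: 8
  Seq2 vs Seq4: 7
  Seq2 vs Seq5: 5
  Seq3 vs Seq4: 5
  Seq3 vs Seq5: 7
  Seq4 vs Seq5: 5
The smallest is 2 mismatches, between Seq1 and Seq5; p = 2/17 = 0.118.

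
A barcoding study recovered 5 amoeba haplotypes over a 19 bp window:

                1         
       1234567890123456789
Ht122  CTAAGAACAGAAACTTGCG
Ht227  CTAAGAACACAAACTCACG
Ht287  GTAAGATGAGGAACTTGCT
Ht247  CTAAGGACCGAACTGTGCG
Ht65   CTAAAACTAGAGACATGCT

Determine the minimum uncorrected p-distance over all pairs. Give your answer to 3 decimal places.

0.158

Pairwise Hamming distances:
  Ht122 vs Ht227: 3
  Ht122 vs Ht287: 5
  Ht122 vs Ht247: 5
  Ht122 vs Ht65: 6
  Ht227 vs Ht287: 8
  Ht227 vs Ht247: 8
  Ht227 vs Ht65: 9
  Ht287 vs Ht247: 10
  Ht287 vs Ht65: 7
  Ht247 vs Ht65: 10
The smallest is 3 mismatches, between Ht122 and Ht227; p = 3/19 = 0.158.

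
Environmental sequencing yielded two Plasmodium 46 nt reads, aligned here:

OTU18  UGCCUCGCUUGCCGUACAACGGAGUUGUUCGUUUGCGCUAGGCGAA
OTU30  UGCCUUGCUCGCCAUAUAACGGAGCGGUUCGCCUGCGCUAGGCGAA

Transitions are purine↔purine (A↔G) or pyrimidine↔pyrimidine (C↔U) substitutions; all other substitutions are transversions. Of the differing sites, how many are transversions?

Differing sites — 6:C/U (Ti); 10:U/C (Ti); 14:G/A (Ti); 17:C/U (Ti); 25:U/C (Ti); 26:U/G (Tv); 32:U/C (Ti); 33:U/C (Ti).
Of the 8 differences, 7 transitions and 1 transversion, so the answer is 1.

1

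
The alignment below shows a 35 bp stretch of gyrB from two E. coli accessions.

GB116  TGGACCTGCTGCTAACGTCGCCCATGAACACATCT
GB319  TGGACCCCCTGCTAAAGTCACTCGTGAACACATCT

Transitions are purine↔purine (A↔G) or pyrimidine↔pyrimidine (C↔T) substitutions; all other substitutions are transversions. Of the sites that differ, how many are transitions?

4

The sequences differ at positions 7 (T/C, transition), 8 (G/C, transversion), 16 (C/A, transversion), 20 (G/A, transition), 22 (C/T, transition), 24 (A/G, transition).
Of the 6 differences, 4 transitions and 2 transversions, so the answer is 4.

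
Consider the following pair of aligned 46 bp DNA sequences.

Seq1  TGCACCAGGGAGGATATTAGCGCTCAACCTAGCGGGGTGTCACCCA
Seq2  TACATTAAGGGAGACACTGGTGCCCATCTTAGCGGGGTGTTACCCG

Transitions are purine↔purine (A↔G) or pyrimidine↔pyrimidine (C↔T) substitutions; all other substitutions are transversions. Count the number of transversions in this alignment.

Mismatches occur at site 2 (G↔A, transition), site 5 (C↔T, transition), site 6 (C↔T, transition), site 8 (G↔A, transition), site 11 (A↔G, transition), site 12 (G↔A, transition), site 15 (T↔C, transition), site 17 (T↔C, transition), site 19 (A↔G, transition), site 21 (C↔T, transition), site 24 (T↔C, transition), site 27 (A↔T, transversion), site 29 (C↔T, transition), site 41 (C↔T, transition), site 46 (A↔G, transition).
Of the 15 differences, 14 transitions and 1 transversion, so the answer is 1.

1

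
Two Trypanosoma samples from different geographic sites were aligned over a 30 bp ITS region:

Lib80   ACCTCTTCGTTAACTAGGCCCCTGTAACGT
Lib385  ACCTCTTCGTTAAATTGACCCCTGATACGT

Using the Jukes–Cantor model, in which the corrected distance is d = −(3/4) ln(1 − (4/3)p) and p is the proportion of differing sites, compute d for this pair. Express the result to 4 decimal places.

0.1885

The sequences differ at positions 14 (C/A), 16 (A/T), 18 (G/A), 25 (T/A), 26 (A/T).
p = 5/30 = 0.166667.
d = −0.75 · ln(1 − (4/3)·0.166667) = −0.75 · ln(0.777777) = −0.75 · (-0.251315) = 0.1885.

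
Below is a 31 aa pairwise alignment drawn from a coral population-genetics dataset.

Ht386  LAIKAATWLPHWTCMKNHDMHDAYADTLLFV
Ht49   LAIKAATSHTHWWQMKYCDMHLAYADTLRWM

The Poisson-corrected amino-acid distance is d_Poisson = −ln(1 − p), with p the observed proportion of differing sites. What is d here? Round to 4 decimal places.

The sequences differ at positions 8 (W/S), 9 (L/H), 10 (P/T), 13 (T/W), 14 (C/Q), 17 (N/Y), 18 (H/C), 22 (D/L), 29 (L/R), 30 (F/W), 31 (V/M).
p = 11/31 = 0.354839.
d = −ln(1 − 0.354839) = −ln(0.645161) = 0.4383.

0.4383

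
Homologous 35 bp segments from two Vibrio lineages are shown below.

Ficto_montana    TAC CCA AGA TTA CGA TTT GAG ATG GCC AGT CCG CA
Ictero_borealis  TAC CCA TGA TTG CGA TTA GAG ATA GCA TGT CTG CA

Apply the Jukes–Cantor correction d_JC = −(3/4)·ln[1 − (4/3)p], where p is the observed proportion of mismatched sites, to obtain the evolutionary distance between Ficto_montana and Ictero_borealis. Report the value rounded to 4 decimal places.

The sequences differ at positions 7 (A/T), 12 (A/G), 18 (T/A), 24 (G/A), 27 (C/A), 28 (A/T), 32 (C/T).
p = 7/35 = 0.200000.
d = −0.75 · ln(1 − (4/3)·0.200000) = −0.75 · ln(0.733333) = −0.75 · (-0.310155) = 0.2326.

0.2326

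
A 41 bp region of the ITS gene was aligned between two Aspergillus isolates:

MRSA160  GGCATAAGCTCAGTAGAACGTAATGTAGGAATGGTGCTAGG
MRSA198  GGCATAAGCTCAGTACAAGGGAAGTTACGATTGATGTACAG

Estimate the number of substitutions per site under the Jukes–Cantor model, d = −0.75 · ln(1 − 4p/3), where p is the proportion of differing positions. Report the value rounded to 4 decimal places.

0.3710

Differing sites — 16:G/C; 19:C/G; 21:T/G; 24:T/G; 25:G/T; 28:G/C; 31:A/T; 34:G/A; 37:C/T; 38:T/A; 39:A/C; 40:G/A.
p = 12/41 = 0.292683.
d = −0.75 · ln(1 − (4/3)·0.292683) = −0.75 · ln(0.609756) = −0.75 · (-0.494696) = 0.3710.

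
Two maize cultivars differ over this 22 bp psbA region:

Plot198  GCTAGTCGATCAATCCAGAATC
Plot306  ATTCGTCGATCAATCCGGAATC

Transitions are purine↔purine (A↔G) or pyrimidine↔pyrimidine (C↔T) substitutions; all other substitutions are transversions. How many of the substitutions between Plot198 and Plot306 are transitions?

3

The sequences differ at positions 1 (G/A, transition), 2 (C/T, transition), 4 (A/C, transversion), 17 (A/G, transition).
Of the 4 differences, 3 transitions and 1 transversion, so the answer is 3.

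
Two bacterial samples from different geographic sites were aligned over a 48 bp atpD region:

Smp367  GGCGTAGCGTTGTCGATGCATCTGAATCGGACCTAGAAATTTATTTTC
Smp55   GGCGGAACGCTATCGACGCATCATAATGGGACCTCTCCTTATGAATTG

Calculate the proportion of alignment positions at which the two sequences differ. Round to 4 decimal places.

0.3750

Differing sites — 5:T/G; 7:G/A; 10:T/C; 12:G/A; 17:T/C; 23:T/A; 24:G/T; 28:C/G; 35:A/C; 36:G/T; 37:A/C; 38:A/C; 39:A/T; 41:T/A; 43:A/G; 44:T/A; 45:T/A; 48:C/G.
There are 18 differences over 48 sites, so p = 18/48 = 0.3750.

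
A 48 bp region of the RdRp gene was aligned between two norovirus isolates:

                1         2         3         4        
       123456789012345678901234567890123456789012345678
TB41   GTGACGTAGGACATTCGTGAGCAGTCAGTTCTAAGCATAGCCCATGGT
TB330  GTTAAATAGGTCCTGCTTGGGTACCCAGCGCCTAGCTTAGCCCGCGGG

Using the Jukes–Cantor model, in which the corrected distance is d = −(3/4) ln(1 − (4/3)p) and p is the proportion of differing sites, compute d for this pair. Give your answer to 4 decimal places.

0.5627

Differing sites — 3:G/T; 5:C/A; 6:G/A; 11:A/T; 13:A/C; 15:T/G; 17:G/T; 20:A/G; 22:C/T; 24:G/C; 25:T/C; 29:T/C; 30:T/G; 32:T/C; 33:A/T; 37:A/T; 44:A/G; 45:T/C; 48:T/G.
p = 19/48 = 0.395833.
d = −0.75 · ln(1 − (4/3)·0.395833) = −0.75 · ln(0.472223) = −0.75 · (-0.750304) = 0.5627.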